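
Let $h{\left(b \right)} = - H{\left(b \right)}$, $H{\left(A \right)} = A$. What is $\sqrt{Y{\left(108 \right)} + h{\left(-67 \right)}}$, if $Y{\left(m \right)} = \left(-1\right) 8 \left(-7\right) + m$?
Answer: $\sqrt{231} \approx 15.199$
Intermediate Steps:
$Y{\left(m \right)} = 56 + m$ ($Y{\left(m \right)} = \left(-8\right) \left(-7\right) + m = 56 + m$)
$h{\left(b \right)} = - b$
$\sqrt{Y{\left(108 \right)} + h{\left(-67 \right)}} = \sqrt{\left(56 + 108\right) - -67} = \sqrt{164 + 67} = \sqrt{231}$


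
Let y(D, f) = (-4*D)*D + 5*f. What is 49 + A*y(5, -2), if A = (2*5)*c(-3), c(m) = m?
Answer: 3349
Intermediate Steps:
A = -30 (A = (2*5)*(-3) = 10*(-3) = -30)
y(D, f) = -4*D² + 5*f
49 + A*y(5, -2) = 49 - 30*(-4*5² + 5*(-2)) = 49 - 30*(-4*25 - 10) = 49 - 30*(-100 - 10) = 49 - 30*(-110) = 49 + 3300 = 3349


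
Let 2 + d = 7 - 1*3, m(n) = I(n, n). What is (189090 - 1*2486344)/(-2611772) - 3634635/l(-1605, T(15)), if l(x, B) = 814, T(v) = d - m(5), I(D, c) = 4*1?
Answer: -1186370994808/265747801 ≈ -4464.3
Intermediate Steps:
I(D, c) = 4
m(n) = 4
d = 2 (d = -2 + (7 - 1*3) = -2 + (7 - 3) = -2 + 4 = 2)
T(v) = -2 (T(v) = 2 - 1*4 = 2 - 4 = -2)
(189090 - 1*2486344)/(-2611772) - 3634635/l(-1605, T(15)) = (189090 - 1*2486344)/(-2611772) - 3634635/814 = (189090 - 2486344)*(-1/2611772) - 3634635*1/814 = -2297254*(-1/2611772) - 3634635/814 = 1148627/1305886 - 3634635/814 = -1186370994808/265747801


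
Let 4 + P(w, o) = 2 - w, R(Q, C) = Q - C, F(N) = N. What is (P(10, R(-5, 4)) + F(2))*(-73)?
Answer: 730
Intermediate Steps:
P(w, o) = -2 - w (P(w, o) = -4 + (2 - w) = -2 - w)
(P(10, R(-5, 4)) + F(2))*(-73) = ((-2 - 1*10) + 2)*(-73) = ((-2 - 10) + 2)*(-73) = (-12 + 2)*(-73) = -10*(-73) = 730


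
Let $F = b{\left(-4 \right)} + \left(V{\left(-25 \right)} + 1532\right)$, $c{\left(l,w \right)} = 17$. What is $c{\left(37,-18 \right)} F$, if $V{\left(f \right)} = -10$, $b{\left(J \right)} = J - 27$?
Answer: $25347$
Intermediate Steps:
$b{\left(J \right)} = -27 + J$
$F = 1491$ ($F = \left(-27 - 4\right) + \left(-10 + 1532\right) = -31 + 1522 = 1491$)
$c{\left(37,-18 \right)} F = 17 \cdot 1491 = 25347$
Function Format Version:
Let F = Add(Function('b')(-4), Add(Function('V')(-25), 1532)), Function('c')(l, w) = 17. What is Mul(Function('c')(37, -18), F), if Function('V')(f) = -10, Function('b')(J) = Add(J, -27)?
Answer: 25347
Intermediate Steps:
Function('b')(J) = Add(-27, J)
F = 1491 (F = Add(Add(-27, -4), Add(-10, 1532)) = Add(-31, 1522) = 1491)
Mul(Function('c')(37, -18), F) = Mul(17, 1491) = 25347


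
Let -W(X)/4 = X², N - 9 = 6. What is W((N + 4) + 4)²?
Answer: 4477456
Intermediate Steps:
N = 15 (N = 9 + 6 = 15)
W(X) = -4*X²
W((N + 4) + 4)² = (-4*((15 + 4) + 4)²)² = (-4*(19 + 4)²)² = (-4*23²)² = (-4*529)² = (-2116)² = 4477456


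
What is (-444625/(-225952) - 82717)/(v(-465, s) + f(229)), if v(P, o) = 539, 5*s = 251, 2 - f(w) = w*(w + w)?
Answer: 18689626959/23576057632 ≈ 0.79274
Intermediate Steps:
f(w) = 2 - 2*w² (f(w) = 2 - w*(w + w) = 2 - w*2*w = 2 - 2*w²)
s = 251/5 (s = (⅕)*251 = 251/5 ≈ 50.200)
(-444625/(-225952) - 82717)/(v(-465, s) + f(229)) = (-444625/(-225952) - 82717)/(539 + (2 - 2*229²)) = (-444625*(-1/225952) - 82717)/(539 + (2 - 2*52441)) = (444625/225952 - 82717)/(539 + (2 - 104882)) = -18689626959/(225952*(539 - 104880)) = -18689626959/225952/(-104341) = -18689626959/225952*(-1/104341) = 18689626959/23576057632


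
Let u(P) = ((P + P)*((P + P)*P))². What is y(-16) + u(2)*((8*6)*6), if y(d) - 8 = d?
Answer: 294904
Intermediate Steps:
y(d) = 8 + d
u(P) = 16*P⁶ (u(P) = ((2*P)*((2*P)*P))² = ((2*P)*(2*P²))² = (4*P³)² = 16*P⁶)
y(-16) + u(2)*((8*6)*6) = (8 - 16) + (16*2⁶)*((8*6)*6) = -8 + (16*64)*(48*6) = -8 + 1024*288 = -8 + 294912 = 294904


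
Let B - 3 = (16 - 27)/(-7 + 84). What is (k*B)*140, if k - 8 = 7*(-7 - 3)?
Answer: -24800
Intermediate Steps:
k = -62 (k = 8 + 7*(-7 - 3) = 8 + 7*(-10) = 8 - 70 = -62)
B = 20/7 (B = 3 + (16 - 27)/(-7 + 84) = 3 - 11/77 = 3 - 11*1/77 = 3 - 1/7 = 20/7 ≈ 2.8571)
(k*B)*140 = -62*20/7*140 = -1240/7*140 = -24800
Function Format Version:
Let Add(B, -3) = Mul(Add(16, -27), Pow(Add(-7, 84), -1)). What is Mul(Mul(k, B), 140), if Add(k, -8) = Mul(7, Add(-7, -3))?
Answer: -24800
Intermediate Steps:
k = -62 (k = Add(8, Mul(7, Add(-7, -3))) = Add(8, Mul(7, -10)) = Add(8, -70) = -62)
B = Rational(20, 7) (B = Add(3, Mul(Add(16, -27), Pow(Add(-7, 84), -1))) = Add(3, Mul(-11, Pow(77, -1))) = Add(3, Mul(-11, Rational(1, 77))) = Add(3, Rational(-1, 7)) = Rational(20, 7) ≈ 2.8571)
Mul(Mul(k, B), 140) = Mul(Mul(-62, Rational(20, 7)), 140) = Mul(Rational(-1240, 7), 140) = -24800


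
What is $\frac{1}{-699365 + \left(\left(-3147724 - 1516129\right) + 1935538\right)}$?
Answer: $- \frac{1}{3427680} \approx -2.9174 \cdot 10^{-7}$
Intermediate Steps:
$\frac{1}{-699365 + \left(\left(-3147724 - 1516129\right) + 1935538\right)} = \frac{1}{-699365 + \left(-4663853 + 1935538\right)} = \frac{1}{-699365 - 2728315} = \frac{1}{-3427680} = - \frac{1}{3427680}$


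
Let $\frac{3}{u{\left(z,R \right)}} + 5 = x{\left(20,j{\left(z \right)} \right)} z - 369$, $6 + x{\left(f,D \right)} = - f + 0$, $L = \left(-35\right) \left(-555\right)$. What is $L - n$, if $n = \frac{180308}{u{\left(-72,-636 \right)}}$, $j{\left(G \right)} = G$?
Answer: $- \frac{270043109}{3} \approx -9.0014 \cdot 10^{7}$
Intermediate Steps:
$L = 19425$
$x{\left(f,D \right)} = -6 - f$ ($x{\left(f,D \right)} = -6 + \left(- f + 0\right) = -6 - f$)
$u{\left(z,R \right)} = \frac{3}{-374 - 26 z}$ ($u{\left(z,R \right)} = \frac{3}{-5 + \left(\left(-6 - 20\right) z - 369\right)} = \frac{3}{-5 - \left(369 + 26 z\right)} = \frac{3}{-374 - 26 z}$)
$n = \frac{270101384}{3}$ ($n = \frac{180308}{\left(-3\right) \frac{1}{374 + 26 \left(-72\right)}} = \frac{180308}{\left(-3\right) \frac{1}{374 - 1872}} = \frac{180308}{\left(-3\right) \frac{1}{-1498}} = \frac{180308}{\left(-3\right) \left(- \frac{1}{1498}\right)} = \frac{180308}{\frac{3}{1498}} = 180308 \cdot \frac{1498}{3} = \frac{270101384}{3} \approx 9.0034 \cdot 10^{7}$)
$L - n = 19425 - \frac{270101384}{3} = - \frac{270043109}{3}$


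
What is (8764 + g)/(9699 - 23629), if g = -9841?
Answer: 1077/13930 ≈ 0.077315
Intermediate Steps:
(8764 + g)/(9699 - 23629) = (8764 - 9841)/(9699 - 23629) = -1077/(-13930) = -1077*(-1/13930) = 1077/13930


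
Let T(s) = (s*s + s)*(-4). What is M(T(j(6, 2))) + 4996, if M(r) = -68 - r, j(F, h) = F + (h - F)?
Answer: 4952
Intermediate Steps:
j(F, h) = h
T(s) = -4*s - 4*s² (T(s) = (s² + s)*(-4) = (s + s²)*(-4) = -4*s - 4*s²)
M(T(j(6, 2))) + 4996 = (-68 - (-4)*2*(1 + 2)) + 4996 = (-68 - (-4)*2*3) + 4996 = (-68 - 1*(-24)) + 4996 = (-68 + 24) + 4996 = -44 + 4996 = 4952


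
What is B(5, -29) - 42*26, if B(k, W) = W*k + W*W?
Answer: -396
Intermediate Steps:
B(k, W) = W² + W*k (B(k, W) = W*k + W² = W² + W*k)
B(5, -29) - 42*26 = -29*(-29 + 5) - 42*26 = -29*(-24) - 1092 = 696 - 1092 = -396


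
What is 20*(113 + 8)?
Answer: 2420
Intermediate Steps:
20*(113 + 8) = 20*121 = 2420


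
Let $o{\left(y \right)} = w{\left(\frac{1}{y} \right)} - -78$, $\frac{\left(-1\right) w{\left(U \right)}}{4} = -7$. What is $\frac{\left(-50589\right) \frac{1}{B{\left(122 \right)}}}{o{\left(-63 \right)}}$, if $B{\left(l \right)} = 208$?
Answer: $- \frac{50589}{22048} \approx -2.2945$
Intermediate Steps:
$w{\left(U \right)} = 28$ ($w{\left(U \right)} = \left(-4\right) \left(-7\right) = 28$)
$o{\left(y \right)} = 106$ ($o{\left(y \right)} = 28 - -78 = 28 + 78 = 106$)
$\frac{\left(-50589\right) \frac{1}{B{\left(122 \right)}}}{o{\left(-63 \right)}} = \frac{\left(-50589\right) \frac{1}{208}}{106} = \left(-50589\right) \frac{1}{208} \cdot \frac{1}{106} = \left(- \frac{50589}{208}\right) \frac{1}{106} = - \frac{50589}{22048}$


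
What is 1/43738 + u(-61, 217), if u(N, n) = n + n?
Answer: 18982293/43738 ≈ 434.00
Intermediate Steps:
u(N, n) = 2*n
1/43738 + u(-61, 217) = 1/43738 + 2*217 = 1/43738 + 434 = 18982293/43738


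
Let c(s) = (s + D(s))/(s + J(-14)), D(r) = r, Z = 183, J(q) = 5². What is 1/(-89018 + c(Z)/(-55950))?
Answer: -1939600/172659312861 ≈ -1.1234e-5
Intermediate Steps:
J(q) = 25
c(s) = 2*s/(25 + s) (c(s) = (s + s)/(s + 25) = (2*s)/(25 + s) = 2*s/(25 + s))
1/(-89018 + c(Z)/(-55950)) = 1/(-89018 + (2*183/(25 + 183))/(-55950)) = 1/(-89018 + (2*183/208)*(-1/55950)) = 1/(-89018 + (2*183*(1/208))*(-1/55950)) = 1/(-89018 + (183/104)*(-1/55950)) = 1/(-89018 - 61/1939600) = 1/(-172659312861/1939600) = -1939600/172659312861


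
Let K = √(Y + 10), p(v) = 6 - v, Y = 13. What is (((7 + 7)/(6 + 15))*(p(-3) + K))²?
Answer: 416/9 + 8*√23 ≈ 84.589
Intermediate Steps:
K = √23 (K = √(13 + 10) = √23 ≈ 4.7958)
(((7 + 7)/(6 + 15))*(p(-3) + K))² = (((7 + 7)/(6 + 15))*((6 - 1*(-3)) + √23))² = ((14/21)*((6 + 3) + √23))² = ((14*(1/21))*(9 + √23))² = (2*(9 + √23)/3)² = (6 + 2*√23/3)²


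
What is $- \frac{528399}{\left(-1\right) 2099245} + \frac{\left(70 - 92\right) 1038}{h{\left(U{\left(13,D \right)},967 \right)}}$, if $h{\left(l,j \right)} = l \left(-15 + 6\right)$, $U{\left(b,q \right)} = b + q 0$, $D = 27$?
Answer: $\frac{16000060501}{81870555} \approx 195.43$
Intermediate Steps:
$U{\left(b,q \right)} = b$ ($U{\left(b,q \right)} = b + 0 = b$)
$h{\left(l,j \right)} = - 9 l$ ($h{\left(l,j \right)} = l \left(-9\right) = - 9 l$)
$- \frac{528399}{\left(-1\right) 2099245} + \frac{\left(70 - 92\right) 1038}{h{\left(U{\left(13,D \right)},967 \right)}} = - \frac{528399}{\left(-1\right) 2099245} + \frac{\left(70 - 92\right) 1038}{\left(-9\right) 13} = - \frac{528399}{-2099245} + \frac{\left(-22\right) 1038}{-117} = \left(-528399\right) \left(- \frac{1}{2099245}\right) - - \frac{7612}{39} = \frac{528399}{2099245} + \frac{7612}{39} = \frac{16000060501}{81870555}$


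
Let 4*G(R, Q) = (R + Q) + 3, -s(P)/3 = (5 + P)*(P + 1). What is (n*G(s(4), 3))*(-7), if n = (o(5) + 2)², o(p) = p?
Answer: 44247/4 ≈ 11062.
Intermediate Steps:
s(P) = -3*(1 + P)*(5 + P) (s(P) = -3*(5 + P)*(P + 1) = -3*(5 + P)*(1 + P) = -3*(1 + P)*(5 + P))
G(R, Q) = ¾ + Q/4 + R/4 (G(R, Q) = ((R + Q) + 3)/4 = ((Q + R) + 3)/4 = (3 + Q + R)/4 = ¾ + Q/4 + R/4)
n = 49 (n = (5 + 2)² = 7² = 49)
(n*G(s(4), 3))*(-7) = (49*(¾ + (¼)*3 + (-15 - 18*4 - 3*4²)/4))*(-7) = (49*(¾ + ¾ + (-15 - 72 - 3*16)/4))*(-7) = (49*(¾ + ¾ + (-15 - 72 - 48)/4))*(-7) = (49*(¾ + ¾ + (¼)*(-135)))*(-7) = (49*(¾ + ¾ - 135/4))*(-7) = (49*(-129/4))*(-7) = -6321/4*(-7) = 44247/4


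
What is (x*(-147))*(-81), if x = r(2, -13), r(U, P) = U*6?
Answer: 142884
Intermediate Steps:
r(U, P) = 6*U
x = 12 (x = 6*2 = 12)
(x*(-147))*(-81) = (12*(-147))*(-81) = -1764*(-81) = 142884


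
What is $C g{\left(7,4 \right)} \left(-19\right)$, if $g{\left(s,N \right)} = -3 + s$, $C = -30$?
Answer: $2280$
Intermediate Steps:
$C g{\left(7,4 \right)} \left(-19\right) = - 30 \left(-3 + 7\right) \left(-19\right) = \left(-30\right) 4 \left(-19\right) = \left(-120\right) \left(-19\right) = 2280$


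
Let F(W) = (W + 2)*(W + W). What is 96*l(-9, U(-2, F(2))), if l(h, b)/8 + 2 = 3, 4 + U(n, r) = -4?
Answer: 768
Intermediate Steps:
F(W) = 2*W*(2 + W) (F(W) = (2 + W)*(2*W) = 2*W*(2 + W))
U(n, r) = -8 (U(n, r) = -4 - 4 = -8)
l(h, b) = 8 (l(h, b) = -16 + 8*3 = -16 + 24 = 8)
96*l(-9, U(-2, F(2))) = 96*8 = 768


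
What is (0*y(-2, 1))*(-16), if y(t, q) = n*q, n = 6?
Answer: 0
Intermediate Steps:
y(t, q) = 6*q
(0*y(-2, 1))*(-16) = (0*(6*1))*(-16) = (0*6)*(-16) = 0*(-16) = 0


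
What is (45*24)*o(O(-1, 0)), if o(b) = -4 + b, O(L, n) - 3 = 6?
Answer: 5400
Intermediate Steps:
O(L, n) = 9 (O(L, n) = 3 + 6 = 9)
(45*24)*o(O(-1, 0)) = (45*24)*(-4 + 9) = 1080*5 = 5400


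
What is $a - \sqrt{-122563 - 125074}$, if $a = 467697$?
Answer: $467697 - i \sqrt{247637} \approx 4.677 \cdot 10^{5} - 497.63 i$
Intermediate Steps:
$a - \sqrt{-122563 - 125074} = 467697 - \sqrt{-122563 - 125074} = 467697 - \sqrt{-247637} = 467697 - i \sqrt{247637}$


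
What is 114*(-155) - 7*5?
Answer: -17705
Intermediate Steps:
114*(-155) - 7*5 = -17670 - 35 = -17705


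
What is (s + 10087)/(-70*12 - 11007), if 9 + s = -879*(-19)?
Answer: -26779/11847 ≈ -2.2604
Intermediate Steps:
s = 16692 (s = -9 - 879*(-19) = -9 + 16701 = 16692)
(s + 10087)/(-70*12 - 11007) = (16692 + 10087)/(-70*12 - 11007) = 26779/(-840 - 11007) = 26779/(-11847) = 26779*(-1/11847) = -26779/11847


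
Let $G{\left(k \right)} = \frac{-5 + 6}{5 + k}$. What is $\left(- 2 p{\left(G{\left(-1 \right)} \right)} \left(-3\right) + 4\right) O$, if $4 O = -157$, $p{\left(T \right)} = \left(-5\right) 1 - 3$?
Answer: $1727$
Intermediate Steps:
$G{\left(k \right)} = \frac{1}{5 + k}$ ($G{\left(k \right)} = 1 \frac{1}{5 + k} = \frac{1}{5 + k}$)
$p{\left(T \right)} = -8$ ($p{\left(T \right)} = -5 - 3 = -8$)
$O = - \frac{157}{4}$ ($O = \frac{1}{4} \left(-157\right) = - \frac{157}{4} \approx -39.25$)
$\left(- 2 p{\left(G{\left(-1 \right)} \right)} \left(-3\right) + 4\right) O = \left(\left(-2\right) \left(-8\right) \left(-3\right) + 4\right) \left(- \frac{157}{4}\right) = \left(16 \left(-3\right) + 4\right) \left(- \frac{157}{4}\right) = \left(-48 + 4\right) \left(- \frac{157}{4}\right) = \left(-44\right) \left(- \frac{157}{4}\right) = 1727$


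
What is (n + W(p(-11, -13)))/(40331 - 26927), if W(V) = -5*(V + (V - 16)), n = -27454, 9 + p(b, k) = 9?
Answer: -13687/6702 ≈ -2.0422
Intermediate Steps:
p(b, k) = 0 (p(b, k) = -9 + 9 = 0)
W(V) = 80 - 10*V (W(V) = -5*(V + (-16 + V)) = -5*(-16 + 2*V) = 80 - 10*V)
(n + W(p(-11, -13)))/(40331 - 26927) = (-27454 + (80 - 10*0))/(40331 - 26927) = (-27454 + (80 + 0))/13404 = (-27454 + 80)*(1/13404) = -27374*1/13404 = -13687/6702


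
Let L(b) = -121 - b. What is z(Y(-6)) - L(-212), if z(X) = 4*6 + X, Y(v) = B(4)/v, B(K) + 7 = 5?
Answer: -200/3 ≈ -66.667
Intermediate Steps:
B(K) = -2 (B(K) = -7 + 5 = -2)
Y(v) = -2/v
z(X) = 24 + X
z(Y(-6)) - L(-212) = (24 - 2/(-6)) - (-121 - 1*(-212)) = (24 - 2*(-⅙)) - (-121 + 212) = (24 + ⅓) - 1*91 = 73/3 - 91 = -200/3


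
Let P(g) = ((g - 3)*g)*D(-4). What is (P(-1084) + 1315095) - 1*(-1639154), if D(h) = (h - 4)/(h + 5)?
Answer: -6472215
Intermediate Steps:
D(h) = (-4 + h)/(5 + h)
P(g) = -8*g*(-3 + g) (P(g) = ((g - 3)*g)*((-4 - 4)/(5 - 4)) = ((-3 + g)*g)*(-8/1) = (g*(-3 + g))*(1*(-8)) = (g*(-3 + g))*(-8) = -8*g*(-3 + g))
(P(-1084) + 1315095) - 1*(-1639154) = (8*(-1084)*(3 - 1*(-1084)) + 1315095) - 1*(-1639154) = (8*(-1084)*(3 + 1084) + 1315095) + 1639154 = (8*(-1084)*1087 + 1315095) + 1639154 = (-9426464 + 1315095) + 1639154 = -8111369 + 1639154 = -6472215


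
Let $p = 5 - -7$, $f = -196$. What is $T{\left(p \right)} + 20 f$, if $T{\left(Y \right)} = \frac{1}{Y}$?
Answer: $- \frac{47039}{12} \approx -3919.9$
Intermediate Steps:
$p = 12$ ($p = 5 + 7 = 12$)
$T{\left(p \right)} + 20 f = \frac{1}{12} + 20 \left(-196\right) = \frac{1}{12} - 3920 = - \frac{47039}{12}$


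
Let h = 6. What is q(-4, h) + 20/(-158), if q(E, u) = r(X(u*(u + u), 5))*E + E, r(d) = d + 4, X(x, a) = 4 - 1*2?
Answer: -2222/79 ≈ -28.127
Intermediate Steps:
X(x, a) = 2 (X(x, a) = 4 - 2 = 2)
r(d) = 4 + d
q(E, u) = 7*E (q(E, u) = (4 + 2)*E + E = 6*E + E = 7*E)
q(-4, h) + 20/(-158) = 7*(-4) + 20/(-158) = -28 + 20*(-1/158) = -28 - 10/79 = -2222/79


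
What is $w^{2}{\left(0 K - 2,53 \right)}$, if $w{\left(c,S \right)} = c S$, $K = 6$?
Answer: $11236$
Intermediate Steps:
$w{\left(c,S \right)} = S c$
$w^{2}{\left(0 K - 2,53 \right)} = \left(53 \left(0 \cdot 6 - 2\right)\right)^{2} = \left(53 \left(0 - 2\right)\right)^{2} = \left(53 \left(-2\right)\right)^{2} = \left(-106\right)^{2} = 11236$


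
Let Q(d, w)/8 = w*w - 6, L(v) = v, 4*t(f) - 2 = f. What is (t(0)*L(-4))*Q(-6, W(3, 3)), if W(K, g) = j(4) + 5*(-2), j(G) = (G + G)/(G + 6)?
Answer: -31456/25 ≈ -1258.2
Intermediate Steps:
t(f) = 1/2 + f/4
j(G) = 2*G/(6 + G) (j(G) = (2*G)/(6 + G) = 2*G/(6 + G))
W(K, g) = -46/5 (W(K, g) = 2*4/(6 + 4) + 5*(-2) = 2*4/10 - 10 = 2*4*(1/10) - 10 = 4/5 - 10 = -46/5)
Q(d, w) = -48 + 8*w**2 (Q(d, w) = 8*(w*w - 6) = 8*(w**2 - 6) = 8*(-6 + w**2) = -48 + 8*w**2)
(t(0)*L(-4))*Q(-6, W(3, 3)) = ((1/2 + (1/4)*0)*(-4))*(-48 + 8*(-46/5)**2) = ((1/2 + 0)*(-4))*(-48 + 8*(2116/25)) = ((1/2)*(-4))*(-48 + 16928/25) = -2*15728/25 = -31456/25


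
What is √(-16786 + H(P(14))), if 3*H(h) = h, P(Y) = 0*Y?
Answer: I*√16786 ≈ 129.56*I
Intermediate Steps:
P(Y) = 0
H(h) = h/3
√(-16786 + H(P(14))) = √(-16786 + (⅓)*0) = √(-16786 + 0) = √(-16786) = I*√16786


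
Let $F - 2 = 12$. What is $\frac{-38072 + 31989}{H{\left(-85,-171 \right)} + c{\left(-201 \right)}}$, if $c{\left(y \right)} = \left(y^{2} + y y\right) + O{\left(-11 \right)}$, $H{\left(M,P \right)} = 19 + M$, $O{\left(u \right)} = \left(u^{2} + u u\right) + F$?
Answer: $- \frac{6083}{80992} \approx -0.075106$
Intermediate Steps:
$F = 14$ ($F = 2 + 12 = 14$)
$O{\left(u \right)} = 14 + 2 u^{2}$ ($O{\left(u \right)} = \left(u^{2} + u u\right) + 14 = \left(u^{2} + u^{2}\right) + 14 = 2 u^{2} + 14 = 14 + 2 u^{2}$)
$c{\left(y \right)} = 256 + 2 y^{2}$ ($c{\left(y \right)} = \left(y^{2} + y y\right) + \left(14 + 2 \left(-11\right)^{2}\right) = \left(y^{2} + y^{2}\right) + \left(14 + 2 \cdot 121\right) = 2 y^{2} + \left(14 + 242\right) = 2 y^{2} + 256 = 256 + 2 y^{2}$)
$\frac{-38072 + 31989}{H{\left(-85,-171 \right)} + c{\left(-201 \right)}} = \frac{-38072 + 31989}{\left(19 - 85\right) + \left(256 + 2 \left(-201\right)^{2}\right)} = - \frac{6083}{-66 + \left(256 + 2 \cdot 40401\right)} = - \frac{6083}{-66 + \left(256 + 80802\right)} = - \frac{6083}{-66 + 81058} = - \frac{6083}{80992}$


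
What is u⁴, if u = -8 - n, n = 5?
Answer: 28561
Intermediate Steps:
u = -13 (u = -8 - 1*5 = -8 - 5 = -13)
u⁴ = (-13)⁴ = 28561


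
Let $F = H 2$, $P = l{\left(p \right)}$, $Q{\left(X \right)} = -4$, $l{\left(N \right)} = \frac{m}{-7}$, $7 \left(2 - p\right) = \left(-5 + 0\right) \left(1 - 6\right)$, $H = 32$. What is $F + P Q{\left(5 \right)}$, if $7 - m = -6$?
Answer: $\frac{500}{7} \approx 71.429$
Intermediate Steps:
$p = - \frac{11}{7}$ ($p = 2 - \frac{\left(-5 + 0\right) \left(1 - 6\right)}{7} = 2 - \frac{\left(-5\right) \left(-5\right)}{7} = 2 - \frac{25}{7} = - \frac{11}{7} \approx -1.5714$)
$m = 13$ ($m = 7 - -6 = 7 + 6 = 13$)
$l{\left(N \right)} = - \frac{13}{7}$ ($l{\left(N \right)} = \frac{13}{-7} = 13 \left(- \frac{1}{7}\right) = - \frac{13}{7}$)
$P = - \frac{13}{7} \approx -1.8571$
$F = 64$ ($F = 32 \cdot 2 = 64$)
$F + P Q{\left(5 \right)} = 64 - - \frac{52}{7} = 64 + \frac{52}{7} = \frac{500}{7}$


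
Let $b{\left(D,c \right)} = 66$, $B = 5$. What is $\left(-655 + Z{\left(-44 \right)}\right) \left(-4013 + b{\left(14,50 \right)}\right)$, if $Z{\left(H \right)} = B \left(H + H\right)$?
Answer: $4321965$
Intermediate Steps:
$Z{\left(H \right)} = 10 H$ ($Z{\left(H \right)} = 5 \left(H + H\right) = 5 \cdot 2 H = 10 H$)
$\left(-655 + Z{\left(-44 \right)}\right) \left(-4013 + b{\left(14,50 \right)}\right) = \left(-655 + 10 \left(-44\right)\right) \left(-4013 + 66\right) = \left(-655 - 440\right) \left(-3947\right) = \left(-1095\right) \left(-3947\right) = 4321965$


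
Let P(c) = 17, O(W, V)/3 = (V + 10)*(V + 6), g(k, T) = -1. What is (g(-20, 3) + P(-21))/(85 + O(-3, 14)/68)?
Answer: 272/1805 ≈ 0.15069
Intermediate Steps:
O(W, V) = 3*(6 + V)*(10 + V) (O(W, V) = 3*((V + 10)*(V + 6)) = 3*((10 + V)*(6 + V)) = 3*((6 + V)*(10 + V)) = 3*(6 + V)*(10 + V))
(g(-20, 3) + P(-21))/(85 + O(-3, 14)/68) = (-1 + 17)/(85 + (180 + 3*14² + 48*14)/68) = 16/(85 + (180 + 3*196 + 672)*(1/68)) = 16/(85 + (180 + 588 + 672)*(1/68)) = 16/(85 + 1440*(1/68)) = 16/(85 + 360/17) = 16/(1805/17) = 16*(17/1805) = 272/1805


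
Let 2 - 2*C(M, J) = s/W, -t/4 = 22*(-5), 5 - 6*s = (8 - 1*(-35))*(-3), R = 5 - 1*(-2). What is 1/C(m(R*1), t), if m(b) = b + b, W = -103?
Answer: 618/685 ≈ 0.90219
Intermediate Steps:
R = 7 (R = 5 + 2 = 7)
m(b) = 2*b
s = 67/3 (s = ⅚ - (8 - 1*(-35))*(-3)/6 = ⅚ - (8 + 35)*(-3)/6 = ⅚ - 43*(-3)/6 = ⅚ - ⅙*(-129) = ⅚ + 43/2 = 67/3 ≈ 22.333)
t = 440 (t = -88*(-5) = -4*(-110) = 440)
C(M, J) = 685/618 (C(M, J) = 1 - 67/(6*(-103)) = 1 - 67*(-1)/(6*103) = 1 - ½*(-67/309) = 1 + 67/618 = 685/618)
1/C(m(R*1), t) = 1/(685/618) = 618/685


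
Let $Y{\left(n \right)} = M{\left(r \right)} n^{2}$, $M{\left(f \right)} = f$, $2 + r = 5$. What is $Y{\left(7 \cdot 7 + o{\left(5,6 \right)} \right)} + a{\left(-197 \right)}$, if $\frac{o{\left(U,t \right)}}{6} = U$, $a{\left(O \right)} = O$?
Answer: $18526$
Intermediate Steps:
$r = 3$ ($r = -2 + 5 = 3$)
$o{\left(U,t \right)} = 6 U$
$Y{\left(n \right)} = 3 n^{2}$
$Y{\left(7 \cdot 7 + o{\left(5,6 \right)} \right)} + a{\left(-197 \right)} = 3 \left(7 \cdot 7 + 6 \cdot 5\right)^{2} - 197 = 3 \left(49 + 30\right)^{2} - 197 = 3 \cdot 79^{2} - 197 = 3 \cdot 6241 - 197 = 18723 - 197 = 18526$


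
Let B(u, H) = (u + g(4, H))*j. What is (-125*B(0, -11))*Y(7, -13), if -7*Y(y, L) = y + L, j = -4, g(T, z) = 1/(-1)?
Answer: -3000/7 ≈ -428.57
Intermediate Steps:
g(T, z) = -1
B(u, H) = 4 - 4*u (B(u, H) = (u - 1)*(-4) = (-1 + u)*(-4) = 4 - 4*u)
Y(y, L) = -L/7 - y/7 (Y(y, L) = -(y + L)/7 = -(L + y)/7 = -L/7 - y/7)
(-125*B(0, -11))*Y(7, -13) = (-125*(4 - 4*0))*(-⅐*(-13) - ⅐*7) = (-125*(4 + 0))*(13/7 - 1) = -125*4*(6/7) = -500*6/7 = -3000/7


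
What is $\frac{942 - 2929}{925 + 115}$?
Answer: $- \frac{1987}{1040} \approx -1.9106$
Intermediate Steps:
$\frac{942 - 2929}{925 + 115} = - \frac{1987}{1040}$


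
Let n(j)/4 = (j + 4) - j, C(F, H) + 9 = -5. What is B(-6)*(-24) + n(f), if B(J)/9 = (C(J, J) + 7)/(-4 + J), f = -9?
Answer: -676/5 ≈ -135.20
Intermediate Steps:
C(F, H) = -14 (C(F, H) = -9 - 5 = -14)
n(j) = 16 (n(j) = 4*((j + 4) - j) = 4*((4 + j) - j) = 4*4 = 16)
B(J) = -63/(-4 + J) (B(J) = 9*((-14 + 7)/(-4 + J)) = 9*(-7/(-4 + J)) = -63/(-4 + J))
B(-6)*(-24) + n(f) = -63/(-4 - 6)*(-24) + 16 = -63/(-10)*(-24) + 16 = -63*(-1/10)*(-24) + 16 = (63/10)*(-24) + 16 = -756/5 + 16 = -676/5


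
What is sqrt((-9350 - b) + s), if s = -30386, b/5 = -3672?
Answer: 8*I*sqrt(334) ≈ 146.21*I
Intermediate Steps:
b = -18360 (b = 5*(-3672) = -18360)
sqrt((-9350 - b) + s) = sqrt((-9350 - 1*(-18360)) - 30386) = sqrt((-9350 + 18360) - 30386) = sqrt(9010 - 30386) = sqrt(-21376) = 8*I*sqrt(334)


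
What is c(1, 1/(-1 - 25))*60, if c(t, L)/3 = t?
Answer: 180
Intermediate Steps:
c(t, L) = 3*t
c(1, 1/(-1 - 25))*60 = (3*1)*60 = 3*60 = 180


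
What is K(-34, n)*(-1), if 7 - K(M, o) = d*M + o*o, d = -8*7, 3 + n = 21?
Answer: 2221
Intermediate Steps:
n = 18 (n = -3 + 21 = 18)
d = -56
K(M, o) = 7 - o² + 56*M (K(M, o) = 7 - (-56*M + o*o) = 7 - (-56*M + o²) = 7 - (o² - 56*M) = 7 + (-o² + 56*M) = 7 - o² + 56*M)
K(-34, n)*(-1) = (7 - 1*18² + 56*(-34))*(-1) = (7 - 1*324 - 1904)*(-1) = (7 - 324 - 1904)*(-1) = -2221*(-1) = 2221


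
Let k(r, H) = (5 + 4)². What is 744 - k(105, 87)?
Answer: 663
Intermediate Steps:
k(r, H) = 81 (k(r, H) = 9² = 81)
744 - k(105, 87) = 744 - 1*81 = 744 - 81 = 663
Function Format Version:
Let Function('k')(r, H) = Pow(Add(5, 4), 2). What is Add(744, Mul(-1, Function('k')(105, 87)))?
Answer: 663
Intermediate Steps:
Function('k')(r, H) = 81 (Function('k')(r, H) = Pow(9, 2) = 81)
Add(744, Mul(-1, Function('k')(105, 87))) = Add(744, Mul(-1, 81)) = Add(744, -81) = 663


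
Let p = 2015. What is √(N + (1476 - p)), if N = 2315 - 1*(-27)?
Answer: √1803 ≈ 42.462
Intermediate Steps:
N = 2342 (N = 2315 + 27 = 2342)
√(N + (1476 - p)) = √(2342 + (1476 - 1*2015)) = √(2342 + (1476 - 2015)) = √(2342 - 539) = √1803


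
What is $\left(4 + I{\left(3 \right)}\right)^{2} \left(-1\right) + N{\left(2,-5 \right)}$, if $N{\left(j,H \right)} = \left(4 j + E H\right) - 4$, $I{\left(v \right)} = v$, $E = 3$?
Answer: $-60$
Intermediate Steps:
$N{\left(j,H \right)} = -4 + 3 H + 4 j$ ($N{\left(j,H \right)} = \left(4 j + 3 H\right) - 4 = \left(3 H + 4 j\right) - 4 = -4 + 3 H + 4 j$)
$\left(4 + I{\left(3 \right)}\right)^{2} \left(-1\right) + N{\left(2,-5 \right)} = \left(4 + 3\right)^{2} \left(-1\right) + \left(-4 + 3 \left(-5\right) + 4 \cdot 2\right) = 7^{2} \left(-1\right) - 11 = 49 \left(-1\right) - 11 = -49 - 11 = -60$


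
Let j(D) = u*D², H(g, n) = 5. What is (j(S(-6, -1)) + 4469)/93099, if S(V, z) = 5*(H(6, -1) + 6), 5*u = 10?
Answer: 10519/93099 ≈ 0.11299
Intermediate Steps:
u = 2 (u = (⅕)*10 = 2)
S(V, z) = 55 (S(V, z) = 5*(5 + 6) = 5*11 = 55)
j(D) = 2*D²
(j(S(-6, -1)) + 4469)/93099 = (2*55² + 4469)/93099 = (2*3025 + 4469)*(1/93099) = (6050 + 4469)*(1/93099) = 10519*(1/93099) = 10519/93099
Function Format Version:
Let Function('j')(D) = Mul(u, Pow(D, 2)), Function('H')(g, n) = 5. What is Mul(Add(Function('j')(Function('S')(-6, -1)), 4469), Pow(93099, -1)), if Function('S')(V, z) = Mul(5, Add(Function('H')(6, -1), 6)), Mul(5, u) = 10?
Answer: Rational(10519, 93099) ≈ 0.11299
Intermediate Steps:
u = 2 (u = Mul(Rational(1, 5), 10) = 2)
Function('S')(V, z) = 55 (Function('S')(V, z) = Mul(5, Add(5, 6)) = Mul(5, 11) = 55)
Function('j')(D) = Mul(2, Pow(D, 2))
Mul(Add(Function('j')(Function('S')(-6, -1)), 4469), Pow(93099, -1)) = Mul(Add(Mul(2, Pow(55, 2)), 4469), Pow(93099, -1)) = Mul(Add(Mul(2, 3025), 4469), Rational(1, 93099)) = Mul(Add(6050, 4469), Rational(1, 93099)) = Mul(10519, Rational(1, 93099)) = Rational(10519, 93099)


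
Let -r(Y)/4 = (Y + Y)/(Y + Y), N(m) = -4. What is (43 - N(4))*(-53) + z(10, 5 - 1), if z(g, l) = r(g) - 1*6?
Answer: -2501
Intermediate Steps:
r(Y) = -4 (r(Y) = -4*(Y + Y)/(Y + Y) = -4*2*Y/(2*Y) = -4*2*Y*1/(2*Y) = -4*1 = -4)
z(g, l) = -10 (z(g, l) = -4 - 1*6 = -4 - 6 = -10)
(43 - N(4))*(-53) + z(10, 5 - 1) = (43 - 1*(-4))*(-53) - 10 = (43 + 4)*(-53) - 10 = 47*(-53) - 10 = -2491 - 10 = -2501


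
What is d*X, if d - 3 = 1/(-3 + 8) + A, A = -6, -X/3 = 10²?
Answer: 840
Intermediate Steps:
X = -300 (X = -3*10² = -3*100 = -300)
d = -14/5 (d = 3 + (1/(-3 + 8) - 6) = 3 + (1/5 - 6) = 3 + (⅕ - 6) = 3 - 29/5 = -14/5 ≈ -2.8000)
d*X = -14/5*(-300) = 840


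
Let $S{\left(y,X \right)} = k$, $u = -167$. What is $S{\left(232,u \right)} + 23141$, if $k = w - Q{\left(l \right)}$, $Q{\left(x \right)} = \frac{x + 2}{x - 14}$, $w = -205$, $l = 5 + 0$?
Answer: $\frac{206431}{9} \approx 22937.0$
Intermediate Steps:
$l = 5$
$Q{\left(x \right)} = \frac{2 + x}{-14 + x}$
$k = - \frac{1838}{9}$ ($k = -205 - \frac{2 + 5}{-14 + 5} = -205 - \frac{1}{-9} \cdot 7 = -205 - \left(- \frac{1}{9}\right) 7 = -205 - - \frac{7}{9} = -205 + \frac{7}{9} = - \frac{1838}{9} \approx -204.22$)
$S{\left(y,X \right)} = - \frac{1838}{9}$
$S{\left(232,u \right)} + 23141 = - \frac{1838}{9} + 23141 = \frac{206431}{9}$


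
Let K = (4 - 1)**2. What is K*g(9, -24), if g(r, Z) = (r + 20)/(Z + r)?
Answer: -87/5 ≈ -17.400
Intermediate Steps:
g(r, Z) = (20 + r)/(Z + r)
K = 9 (K = 3**2 = 9)
K*g(9, -24) = 9*((20 + 9)/(-24 + 9)) = 9*(29/(-15)) = 9*(-1/15*29) = 9*(-29/15) = -87/5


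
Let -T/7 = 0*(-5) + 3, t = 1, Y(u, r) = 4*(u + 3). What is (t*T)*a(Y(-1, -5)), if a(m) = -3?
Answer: 63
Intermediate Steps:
Y(u, r) = 12 + 4*u (Y(u, r) = 4*(3 + u) = 12 + 4*u)
T = -21 (T = -7*(0*(-5) + 3) = -7*(0 + 3) = -7*3 = -21)
(t*T)*a(Y(-1, -5)) = (1*(-21))*(-3) = -21*(-3) = 63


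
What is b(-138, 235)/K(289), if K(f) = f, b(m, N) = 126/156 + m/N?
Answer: 1347/1765790 ≈ 0.00076283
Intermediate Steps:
b(m, N) = 21/26 + m/N (b(m, N) = 126*(1/156) + m/N = 21/26 + m/N)
b(-138, 235)/K(289) = (21/26 - 138/235)/289 = (21/26 - 138*1/235)*(1/289) = (21/26 - 138/235)*(1/289) = (1347/6110)*(1/289) = 1347/1765790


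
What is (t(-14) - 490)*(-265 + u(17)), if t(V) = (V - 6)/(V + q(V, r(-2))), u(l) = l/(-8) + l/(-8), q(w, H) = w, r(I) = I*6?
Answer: 3688725/28 ≈ 1.3174e+5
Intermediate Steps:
r(I) = 6*I
u(l) = -l/4 (u(l) = l*(-1/8) + l*(-1/8) = -l/8 - l/8 = -l/4)
t(V) = (-6 + V)/(2*V) (t(V) = (V - 6)/(V + V) = (-6 + V)/((2*V)) = (-6 + V)*(1/(2*V)) = (-6 + V)/(2*V))
(t(-14) - 490)*(-265 + u(17)) = ((1/2)*(-6 - 14)/(-14) - 490)*(-265 - 1/4*17) = ((1/2)*(-1/14)*(-20) - 490)*(-265 - 17/4) = (5/7 - 490)*(-1077/4) = -3425/7*(-1077/4) = 3688725/28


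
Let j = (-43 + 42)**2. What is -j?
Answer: -1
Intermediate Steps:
j = 1 (j = (-1)**2 = 1)
-j = -1*1 = -1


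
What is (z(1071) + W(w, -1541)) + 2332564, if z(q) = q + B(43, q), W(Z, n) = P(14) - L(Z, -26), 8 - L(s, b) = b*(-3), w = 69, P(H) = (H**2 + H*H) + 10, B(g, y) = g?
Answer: 2334150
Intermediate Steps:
P(H) = 10 + 2*H**2 (P(H) = (H**2 + H**2) + 10 = 2*H**2 + 10 = 10 + 2*H**2)
L(s, b) = 8 + 3*b (L(s, b) = 8 - b*(-3) = 8 - (-3)*b = 8 + 3*b)
W(Z, n) = 472 (W(Z, n) = (10 + 2*14**2) - (8 + 3*(-26)) = (10 + 2*196) - (8 - 78) = (10 + 392) - 1*(-70) = 402 + 70 = 472)
z(q) = 43 + q (z(q) = q + 43 = 43 + q)
(z(1071) + W(w, -1541)) + 2332564 = ((43 + 1071) + 472) + 2332564 = (1114 + 472) + 2332564 = 1586 + 2332564 = 2334150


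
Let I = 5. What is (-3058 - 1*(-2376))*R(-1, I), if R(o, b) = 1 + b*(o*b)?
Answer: 16368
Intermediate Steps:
R(o, b) = 1 + o*b² (R(o, b) = 1 + b*(b*o) = 1 + o*b²)
(-3058 - 1*(-2376))*R(-1, I) = (-3058 - 1*(-2376))*(1 - 1*5²) = (-3058 + 2376)*(1 - 1*25) = -682*(1 - 25) = -682*(-24) = 16368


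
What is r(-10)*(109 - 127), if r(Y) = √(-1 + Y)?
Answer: -18*I*√11 ≈ -59.699*I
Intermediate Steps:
r(-10)*(109 - 127) = √(-1 - 10)*(109 - 127) = √(-11)*(-18) = (I*√11)*(-18) = -18*I*√11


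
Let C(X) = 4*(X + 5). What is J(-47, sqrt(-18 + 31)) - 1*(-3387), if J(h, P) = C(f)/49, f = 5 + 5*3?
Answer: 166063/49 ≈ 3389.0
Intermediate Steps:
f = 20 (f = 5 + 15 = 20)
C(X) = 20 + 4*X (C(X) = 4*(5 + X) = 20 + 4*X)
J(h, P) = 100/49 (J(h, P) = (20 + 4*20)/49 = (20 + 80)*(1/49) = 100*(1/49) = 100/49)
J(-47, sqrt(-18 + 31)) - 1*(-3387) = 100/49 - 1*(-3387) = 100/49 + 3387 = 166063/49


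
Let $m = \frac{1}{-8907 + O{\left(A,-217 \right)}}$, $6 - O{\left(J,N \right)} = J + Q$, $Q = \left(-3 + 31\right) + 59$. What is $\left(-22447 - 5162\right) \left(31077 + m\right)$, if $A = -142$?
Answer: $- \frac{7589911255869}{8846} \approx -8.58 \cdot 10^{8}$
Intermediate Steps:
$Q = 87$ ($Q = 28 + 59 = 87$)
$O{\left(J,N \right)} = -81 - J$ ($O{\left(J,N \right)} = 6 - \left(J + 87\right) = 6 - \left(87 + J\right) = -81 - J$)
$m = - \frac{1}{8846}$ ($m = \frac{1}{-8907 - -61} = \frac{1}{-8907 + \left(-81 + 142\right)} = \frac{1}{-8907 + 61} = \frac{1}{-8846} = - \frac{1}{8846} \approx -0.00011305$)
$\left(-22447 - 5162\right) \left(31077 + m\right) = \left(-22447 - 5162\right) \left(31077 - \frac{1}{8846}\right) = \left(-27609\right) \frac{274907141}{8846} = - \frac{7589911255869}{8846}$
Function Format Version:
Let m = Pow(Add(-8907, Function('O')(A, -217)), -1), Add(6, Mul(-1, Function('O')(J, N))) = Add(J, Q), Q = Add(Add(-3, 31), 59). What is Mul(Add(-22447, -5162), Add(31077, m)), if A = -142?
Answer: Rational(-7589911255869, 8846) ≈ -8.5800e+8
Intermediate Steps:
Q = 87 (Q = Add(28, 59) = 87)
Function('O')(J, N) = Add(-81, Mul(-1, J)) (Function('O')(J, N) = Add(6, Mul(-1, Add(J, 87))) = Add(6, Mul(-1, Add(87, J))) = Add(6, Add(-87, Mul(-1, J))) = Add(-81, Mul(-1, J)))
m = Rational(-1, 8846) (m = Pow(Add(-8907, Add(-81, Mul(-1, -142))), -1) = Pow(Add(-8907, Add(-81, 142)), -1) = Pow(Add(-8907, 61), -1) = Pow(-8846, -1) = Rational(-1, 8846) ≈ -0.00011305)
Mul(Add(-22447, -5162), Add(31077, m)) = Mul(Add(-22447, -5162), Add(31077, Rational(-1, 8846))) = Mul(-27609, Rational(274907141, 8846)) = Rational(-7589911255869, 8846)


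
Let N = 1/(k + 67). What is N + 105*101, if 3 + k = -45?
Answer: 201496/19 ≈ 10605.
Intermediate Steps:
k = -48 (k = -3 - 45 = -48)
N = 1/19 (N = 1/(-48 + 67) = 1/19 ≈ 0.052632)
N + 105*101 = 1/19 + 105*101 = 1/19 + 10605 = 201496/19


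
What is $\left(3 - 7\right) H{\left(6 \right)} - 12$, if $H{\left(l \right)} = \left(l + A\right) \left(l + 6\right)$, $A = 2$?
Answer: $-396$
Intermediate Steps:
$H{\left(l \right)} = \left(2 + l\right) \left(6 + l\right)$ ($H{\left(l \right)} = \left(l + 2\right) \left(l + 6\right) = \left(2 + l\right) \left(6 + l\right)$)
$\left(3 - 7\right) H{\left(6 \right)} - 12 = \left(3 - 7\right) \left(12 + 6^{2} + 8 \cdot 6\right) - 12 = - 4 \left(12 + 36 + 48\right) - 12 = \left(-4\right) 96 - 12 = -384 - 12 = -396$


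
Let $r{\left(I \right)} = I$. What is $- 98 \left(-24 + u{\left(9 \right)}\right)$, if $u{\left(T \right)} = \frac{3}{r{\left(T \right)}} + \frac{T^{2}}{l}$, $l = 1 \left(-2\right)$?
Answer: $\frac{18865}{3} \approx 6288.3$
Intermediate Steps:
$l = -2$
$u{\left(T \right)} = \frac{3}{T} - \frac{T^{2}}{2}$ ($u{\left(T \right)} = \frac{3}{T} + \frac{T^{2}}{-2} = \frac{3}{T} + T^{2} \left(- \frac{1}{2}\right) = \frac{3}{T} - \frac{T^{2}}{2}$)
$- 98 \left(-24 + u{\left(9 \right)}\right) = - 98 \left(-24 + \frac{6 - 9^{3}}{2 \cdot 9}\right) = - 98 \left(-24 + \frac{1}{2} \cdot \frac{1}{9} \left(6 - 729\right)\right) = - 98 \left(-24 + \frac{1}{2} \cdot \frac{1}{9} \left(-723\right)\right) = - 98 \left(-24 - \frac{241}{6}\right) = \left(-98\right) \left(- \frac{385}{6}\right) = \frac{18865}{3}$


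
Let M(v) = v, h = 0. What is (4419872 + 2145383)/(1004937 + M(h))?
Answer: 6565255/1004937 ≈ 6.5330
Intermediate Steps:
(4419872 + 2145383)/(1004937 + M(h)) = (4419872 + 2145383)/(1004937 + 0) = 6565255/1004937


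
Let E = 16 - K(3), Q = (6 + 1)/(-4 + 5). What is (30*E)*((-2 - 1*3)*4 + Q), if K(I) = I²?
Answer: -2730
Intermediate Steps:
Q = 7 (Q = 7/1 = 7*1 = 7)
E = 7 (E = 16 - 1*3² = 16 - 1*9 = 16 - 9 = 7)
(30*E)*((-2 - 1*3)*4 + Q) = (30*7)*((-2 - 1*3)*4 + 7) = 210*((-2 - 3)*4 + 7) = 210*(-5*4 + 7) = 210*(-20 + 7) = 210*(-13) = -2730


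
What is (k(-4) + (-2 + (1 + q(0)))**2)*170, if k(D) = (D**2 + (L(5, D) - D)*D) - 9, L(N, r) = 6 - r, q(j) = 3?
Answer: -7650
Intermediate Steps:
k(D) = -9 + D**2 + D*(6 - 2*D) (k(D) = (D**2 + ((6 - D) - D)*D) - 9 = (D**2 + (6 - 2*D)*D) - 9 = (D**2 + D*(6 - 2*D)) - 9 = -9 + D**2 + D*(6 - 2*D))
(k(-4) + (-2 + (1 + q(0)))**2)*170 = ((-9 - 1*(-4)*(-6 - 4)) + (-2 + (1 + 3))**2)*170 = ((-9 - 1*(-4)*(-10)) + (-2 + 4)**2)*170 = ((-9 - 40) + 2**2)*170 = (-49 + 4)*170 = -45*170 = -7650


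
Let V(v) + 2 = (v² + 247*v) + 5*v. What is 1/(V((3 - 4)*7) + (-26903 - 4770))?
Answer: -1/33390 ≈ -2.9949e-5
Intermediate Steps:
V(v) = -2 + v² + 252*v (V(v) = -2 + ((v² + 247*v) + 5*v) = -2 + (v² + 252*v) = -2 + v² + 252*v)
1/(V((3 - 4)*7) + (-26903 - 4770)) = 1/((-2 + ((3 - 4)*7)² + 252*((3 - 4)*7)) + (-26903 - 4770)) = 1/((-2 + (-1*7)² + 252*(-1*7)) - 31673) = 1/((-2 + (-7)² + 252*(-7)) - 31673) = 1/((-2 + 49 - 1764) - 31673) = 1/(-1717 - 31673) = 1/(-33390) = -1/33390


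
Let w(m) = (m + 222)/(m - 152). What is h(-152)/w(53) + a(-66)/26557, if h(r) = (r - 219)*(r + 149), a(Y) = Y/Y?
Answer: -266021444/663925 ≈ -400.68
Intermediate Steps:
w(m) = (222 + m)/(-152 + m)
a(Y) = 1
h(r) = (-219 + r)*(149 + r)
h(-152)/w(53) + a(-66)/26557 = (-32631 + (-152)² - 70*(-152))/(((222 + 53)/(-152 + 53))) + 1/26557 = (-32631 + 23104 + 10640)/((275/(-99))) + 1*(1/26557) = 1113/((-1/99*275)) + 1/26557 = 1113/(-25/9) + 1/26557 = 1113*(-9/25) + 1/26557 = -10017/25 + 1/26557 = -266021444/663925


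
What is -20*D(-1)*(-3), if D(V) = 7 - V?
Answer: 480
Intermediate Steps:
-20*D(-1)*(-3) = -20*(7 - 1*(-1))*(-3) = -20*(7 + 1)*(-3) = -20*8*(-3) = -160*(-3) = 480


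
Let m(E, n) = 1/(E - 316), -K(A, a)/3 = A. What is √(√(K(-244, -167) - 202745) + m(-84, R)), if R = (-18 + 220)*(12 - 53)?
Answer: √(-1 + 400*I*√202013)/20 ≈ 14.991 + 14.991*I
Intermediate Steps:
K(A, a) = -3*A
R = -8282 (R = 202*(-41) = -8282)
m(E, n) = 1/(-316 + E)
√(√(K(-244, -167) - 202745) + m(-84, R)) = √(√(-3*(-244) - 202745) + 1/(-316 - 84)) = √(√(732 - 202745) + 1/(-400)) = √(√(-202013) - 1/400) = √(I*√202013 - 1/400) = √(-1/400 + I*√202013)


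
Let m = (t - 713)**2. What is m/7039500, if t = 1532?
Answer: 17199/180500 ≈ 0.095285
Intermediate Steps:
m = 670761 (m = (1532 - 713)**2 = 819**2 = 670761)
m/7039500 = 670761/7039500 = 670761*(1/7039500) = 17199/180500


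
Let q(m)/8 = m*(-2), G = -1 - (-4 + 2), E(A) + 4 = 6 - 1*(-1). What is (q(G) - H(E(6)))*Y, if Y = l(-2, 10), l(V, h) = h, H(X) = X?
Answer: -190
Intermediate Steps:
E(A) = 3 (E(A) = -4 + (6 - 1*(-1)) = -4 + (6 + 1) = -4 + 7 = 3)
Y = 10
G = 1 (G = -1 - 1*(-2) = -1 + 2 = 1)
q(m) = -16*m (q(m) = 8*(m*(-2)) = 8*(-2*m) = -16*m)
(q(G) - H(E(6)))*Y = (-16*1 - 1*3)*10 = (-16 - 3)*10 = -19*10 = -190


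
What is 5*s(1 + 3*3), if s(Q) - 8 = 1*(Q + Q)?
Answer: 140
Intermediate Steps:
s(Q) = 8 + 2*Q (s(Q) = 8 + 1*(Q + Q) = 8 + 1*(2*Q) = 8 + 2*Q)
5*s(1 + 3*3) = 5*(8 + 2*(1 + 3*3)) = 5*(8 + 2*(1 + 9)) = 5*(8 + 2*10) = 5*(8 + 20) = 5*28 = 140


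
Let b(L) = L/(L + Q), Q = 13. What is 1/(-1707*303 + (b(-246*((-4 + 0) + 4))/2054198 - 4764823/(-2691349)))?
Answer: -2691349/1392017456306 ≈ -1.9334e-6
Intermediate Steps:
b(L) = L/(13 + L) (b(L) = L/(L + 13) = L/(13 + L))
1/(-1707*303 + (b(-246*((-4 + 0) + 4))/2054198 - 4764823/(-2691349))) = 1/(-1707*303 + (((-246*((-4 + 0) + 4))/(13 - 246*((-4 + 0) + 4)))/2054198 - 4764823/(-2691349))) = 1/(-517221 + (((-246*(-4 + 4))/(13 - 246*(-4 + 4)))*(1/2054198) - 4764823*(-1/2691349))) = 1/(-517221 + (((-246*0)/(13 - 246*0))*(1/2054198) + 4764823/2691349)) = 1/(-517221 + ((0/(13 + 0))*(1/2054198) + 4764823/2691349)) = 1/(-517221 + ((0/13)*(1/2054198) + 4764823/2691349)) = 1/(-517221 + ((0*(1/13))*(1/2054198) + 4764823/2691349)) = 1/(-517221 + (0*(1/2054198) + 4764823/2691349)) = 1/(-517221 + (0 + 4764823/2691349)) = 1/(-517221 + 4764823/2691349) = 1/(-1392017456306/2691349) = -2691349/1392017456306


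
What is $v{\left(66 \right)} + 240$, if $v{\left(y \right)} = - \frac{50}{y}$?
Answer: $\frac{7895}{33} \approx 239.24$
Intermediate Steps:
$v{\left(66 \right)} + 240 = - \frac{50}{66} + 240 = \left(-50\right) \frac{1}{66} + 240 = - \frac{25}{33} + 240 = \frac{7895}{33}$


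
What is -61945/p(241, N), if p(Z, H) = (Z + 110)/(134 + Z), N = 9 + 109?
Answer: -595625/9 ≈ -66181.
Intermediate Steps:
N = 118
p(Z, H) = (110 + Z)/(134 + Z)
-61945/p(241, N) = -61945*(134 + 241)/(110 + 241) = -61945/(351/375) = -61945/((1/375)*351) = -61945/117/125 = -61945*125/117 = -595625/9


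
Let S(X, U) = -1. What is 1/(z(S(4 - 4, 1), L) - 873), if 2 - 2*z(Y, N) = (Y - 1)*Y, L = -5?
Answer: -1/873 ≈ -0.0011455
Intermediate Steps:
z(Y, N) = 1 - Y*(-1 + Y)/2 (z(Y, N) = 1 - (Y - 1)*Y/2 = 1 - (-1 + Y)*Y/2 = 1 - Y*(-1 + Y)/2)
1/(z(S(4 - 4, 1), L) - 873) = 1/((1 + (½)*(-1) - ½*(-1)²) - 873) = 1/((1 - ½ - ½*1) - 873) = 1/((1 - ½ - ½) - 873) = 1/(0 - 873) = 1/(-873) = -1/873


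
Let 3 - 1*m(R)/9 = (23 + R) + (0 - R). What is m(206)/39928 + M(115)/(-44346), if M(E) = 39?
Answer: -198739/36888481 ≈ -0.0053876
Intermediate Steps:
m(R) = -180 (m(R) = 27 - 9*((23 + R) + (0 - R)) = 27 - 9*((23 + R) - R) = 27 - 9*23 = 27 - 207 = -180)
m(206)/39928 + M(115)/(-44346) = -180/39928 + 39/(-44346) = -180*1/39928 + 39*(-1/44346) = -45/9982 - 13/14782 = -198739/36888481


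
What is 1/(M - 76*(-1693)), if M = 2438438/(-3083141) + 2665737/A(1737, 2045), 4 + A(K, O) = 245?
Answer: 743036981/103823337647667 ≈ 7.1567e-6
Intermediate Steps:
A(K, O) = 241 (A(K, O) = -4 + 245 = 241)
M = 8218255376359/743036981 (M = 2438438/(-3083141) + 2665737/241 = 2438438*(-1/3083141) + 2665737*(1/241) = -2438438/3083141 + 2665737/241 = 8218255376359/743036981 ≈ 11060.)
1/(M - 76*(-1693)) = 1/(8218255376359/743036981 - 76*(-1693)) = 1/(8218255376359/743036981 + 128668) = 1/(103823337647667/743036981) = 743036981/103823337647667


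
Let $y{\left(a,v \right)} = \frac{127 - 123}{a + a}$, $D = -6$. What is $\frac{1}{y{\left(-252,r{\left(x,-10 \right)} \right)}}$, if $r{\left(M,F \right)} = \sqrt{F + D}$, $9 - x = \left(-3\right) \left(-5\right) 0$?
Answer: $-126$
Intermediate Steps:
$x = 9$ ($x = 9 - \left(-3\right) \left(-5\right) 0 = 9 - 15 \cdot 0 = 9 - 0 = 9 + 0 = 9$)
$r{\left(M,F \right)} = \sqrt{-6 + F}$ ($r{\left(M,F \right)} = \sqrt{F - 6} = \sqrt{-6 + F}$)
$y{\left(a,v \right)} = \frac{2}{a}$ ($y{\left(a,v \right)} = \frac{4}{2 a} = 4 \frac{1}{2 a} = \frac{2}{a}$)
$\frac{1}{y{\left(-252,r{\left(x,-10 \right)} \right)}} = \frac{1}{2 \frac{1}{-252}} = \frac{1}{2 \left(- \frac{1}{252}\right)} = \frac{1}{- \frac{1}{126}} = -126$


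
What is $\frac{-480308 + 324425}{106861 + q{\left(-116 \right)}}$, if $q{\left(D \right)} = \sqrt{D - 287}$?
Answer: $- \frac{16657813263}{11419273724} + \frac{155883 i \sqrt{403}}{11419273724} \approx -1.4587 + 0.00027404 i$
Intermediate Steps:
$q{\left(D \right)} = \sqrt{-287 + D}$
$\frac{-480308 + 324425}{106861 + q{\left(-116 \right)}} = \frac{-480308 + 324425}{106861 + \sqrt{-287 - 116}} = - \frac{155883}{106861 + \sqrt{-403}} = - \frac{155883}{106861 + i \sqrt{403}}$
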